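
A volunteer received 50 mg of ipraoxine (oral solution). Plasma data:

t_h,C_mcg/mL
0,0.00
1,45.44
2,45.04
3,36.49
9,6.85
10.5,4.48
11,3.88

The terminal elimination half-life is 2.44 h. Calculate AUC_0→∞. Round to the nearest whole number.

Trapezoidal AUC_0→11:
  [0→1]: (0.00+45.44)/2 × 1 = 22.72
  [1→2]: (45.44+45.04)/2 × 1 = 45.24
  [2→3]: (45.04+36.49)/2 × 1 = 40.765
  [3→9]: (36.49+6.85)/2 × 6 = 130.02
  [9→10.5]: (6.85+4.48)/2 × 1.5 = 8.4975
  [10.5→11]: (4.48+3.88)/2 × 0.5 = 2.09
  Sum = 249.3325 mcg/mL·h
k_e = ln2 / t½ = 0.693147 / 2.44 = 0.2841 h^-1
Extrapolated tail: C_last / k_e = 3.88 / 0.2841 = 13.657
AUC_0→∞ = 249.3325 + 13.657 = 262.9895 mcg/mL·h

AUC = 263 mcg/mL·h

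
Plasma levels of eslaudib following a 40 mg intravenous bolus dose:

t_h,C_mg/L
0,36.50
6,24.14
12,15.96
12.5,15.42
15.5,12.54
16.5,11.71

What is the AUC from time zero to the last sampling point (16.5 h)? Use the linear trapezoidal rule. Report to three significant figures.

Trapezoidal AUC_0→16.5:
  [0→6]: (36.50+24.14)/2 × 6 = 181.92
  [6→12]: (24.14+15.96)/2 × 6 = 120.3
  [12→12.5]: (15.96+15.42)/2 × 0.5 = 7.845
  [12.5→15.5]: (15.42+12.54)/2 × 3 = 41.94
  [15.5→16.5]: (12.54+11.71)/2 × 1 = 12.125
  Sum = 364.13 mg/L·h

AUC = 364 mg/L·h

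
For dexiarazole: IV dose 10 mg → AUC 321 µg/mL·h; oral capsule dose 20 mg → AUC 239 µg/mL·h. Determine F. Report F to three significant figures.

F = 0.372

F = (AUC_ev / D_ev) / (AUC_iv / D_iv)
  = (239/20) / (321/10)
  = 11.95 / 32.1 = 0.3723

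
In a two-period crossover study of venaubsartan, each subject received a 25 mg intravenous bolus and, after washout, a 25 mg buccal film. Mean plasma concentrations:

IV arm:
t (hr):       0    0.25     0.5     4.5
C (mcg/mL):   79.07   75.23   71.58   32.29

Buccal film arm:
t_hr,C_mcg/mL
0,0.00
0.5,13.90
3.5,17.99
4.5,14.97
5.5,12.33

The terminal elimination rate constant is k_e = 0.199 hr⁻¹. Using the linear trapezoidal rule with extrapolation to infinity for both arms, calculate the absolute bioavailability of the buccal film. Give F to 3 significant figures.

Trapezoidal AUC_0→4.5 (IV):
  [0→0.25]: (79.07+75.23)/2 × 0.25 = 19.2875
  [0.25→0.5]: (75.23+71.58)/2 × 0.25 = 18.35125
  [0.5→4.5]: (71.58+32.29)/2 × 4 = 207.74
  Sum = 245.37875 mcg/mL·hr
IV tail: 32.29/0.199 = 162.261; AUC_iv,0→∞ = 245.37875 + 162.261 = 407.63975 mcg/mL·hr
Trapezoidal AUC_0→5.5 (buccal film):
  [0→0.5]: (0.00+13.90)/2 × 0.5 = 3.475
  [0.5→3.5]: (13.90+17.99)/2 × 3 = 47.835
  [3.5→4.5]: (17.99+14.97)/2 × 1 = 16.48
  [4.5→5.5]: (14.97+12.33)/2 × 1 = 13.65
  Sum = 81.44 mcg/mL·hr
buccal film tail: 12.33/0.199 = 61.960; AUC_ev,0→∞ = 81.44 + 61.960 = 143.4 mcg/mL·hr
F = (AUC_ev/D_ev)/(AUC_iv/D_iv) = (143.4/25)/(407.63975/25) = 5.736/16.30559 = 0.3518

F = 0.352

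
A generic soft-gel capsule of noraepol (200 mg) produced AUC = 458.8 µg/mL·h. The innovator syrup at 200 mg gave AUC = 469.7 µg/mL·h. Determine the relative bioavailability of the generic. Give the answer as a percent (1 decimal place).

F_rel = (AUC_test/D_test) / (AUC_ref/D_ref)
      = (458.8/200) / (469.7/200)
      = 2.294 / 2.3485 = 0.9768 = 97.68%

F_rel = 97.7%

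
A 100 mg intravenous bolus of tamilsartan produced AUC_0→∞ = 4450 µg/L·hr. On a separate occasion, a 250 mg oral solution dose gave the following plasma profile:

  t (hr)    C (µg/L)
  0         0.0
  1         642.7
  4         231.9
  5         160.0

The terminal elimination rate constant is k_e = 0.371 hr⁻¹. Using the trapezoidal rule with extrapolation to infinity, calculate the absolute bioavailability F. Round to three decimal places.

Trapezoidal AUC_0→5 (oral solution):
  [0→1]: (0.0+642.7)/2 × 1 = 321.35
  [1→4]: (642.7+231.9)/2 × 3 = 1311.9
  [4→5]: (231.9+160.0)/2 × 1 = 195.95
  Sum = 1829.2 µg/L·hr
Tail: C_last/k_e = 160.0/0.371 = 431.267
AUC_0→∞ (oral solution) = 1829.2 + 431.267 = 2260.467 µg/L·hr
F = (AUC_ev/D_ev)/(AUC_iv/D_iv) = (2260.467/250)/(4450/100) = 9.041868/44.5 = 0.2032

F = 0.203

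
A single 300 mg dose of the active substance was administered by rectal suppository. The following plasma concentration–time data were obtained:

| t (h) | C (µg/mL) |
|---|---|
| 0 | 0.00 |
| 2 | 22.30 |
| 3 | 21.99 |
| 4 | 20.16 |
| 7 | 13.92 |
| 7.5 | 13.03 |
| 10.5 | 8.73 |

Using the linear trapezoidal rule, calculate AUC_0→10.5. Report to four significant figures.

Trapezoidal AUC_0→10.5:
  [0→2]: (0.00+22.30)/2 × 2 = 22.3
  [2→3]: (22.30+21.99)/2 × 1 = 22.145
  [3→4]: (21.99+20.16)/2 × 1 = 21.075
  [4→7]: (20.16+13.92)/2 × 3 = 51.12
  [7→7.5]: (13.92+13.03)/2 × 0.5 = 6.7375
  [7.5→10.5]: (13.03+8.73)/2 × 3 = 32.64
  Sum = 156.0175 µg/mL·h

AUC = 156.0 µg/mL·h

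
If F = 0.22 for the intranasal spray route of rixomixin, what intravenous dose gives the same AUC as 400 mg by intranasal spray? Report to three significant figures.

Systemic exposure from an extravascular dose = F × D_ev, so the equivalent IV dose is F × D_ev.
D_iv = F × D_ev = 0.22 × 400 = 88 mg

D_iv = 88.0 mg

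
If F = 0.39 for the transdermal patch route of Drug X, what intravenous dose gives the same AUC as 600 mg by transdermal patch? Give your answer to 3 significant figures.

D_iv = 234 mg

Systemic exposure from an extravascular dose = F × D_ev, so the equivalent IV dose is F × D_ev.
D_iv = F × D_ev = 0.39 × 600 = 234 mg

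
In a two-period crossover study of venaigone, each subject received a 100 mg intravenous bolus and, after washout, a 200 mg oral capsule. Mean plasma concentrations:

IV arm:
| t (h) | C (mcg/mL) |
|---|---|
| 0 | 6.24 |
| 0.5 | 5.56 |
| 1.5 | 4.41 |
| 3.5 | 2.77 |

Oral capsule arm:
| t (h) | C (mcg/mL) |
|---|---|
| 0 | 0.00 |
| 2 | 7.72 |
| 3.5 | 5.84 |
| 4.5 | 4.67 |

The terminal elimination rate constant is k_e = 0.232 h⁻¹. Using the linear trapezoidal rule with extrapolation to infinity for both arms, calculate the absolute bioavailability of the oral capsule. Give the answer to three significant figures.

Trapezoidal AUC_0→3.5 (IV):
  [0→0.5]: (6.24+5.56)/2 × 0.5 = 2.95
  [0.5→1.5]: (5.56+4.41)/2 × 1 = 4.985
  [1.5→3.5]: (4.41+2.77)/2 × 2 = 7.18
  Sum = 15.115 mcg/mL·h
IV tail: 2.77/0.232 = 11.940; AUC_iv,0→∞ = 15.115 + 11.940 = 27.055 mcg/mL·h
Trapezoidal AUC_0→4.5 (oral capsule):
  [0→2]: (0.00+7.72)/2 × 2 = 7.72
  [2→3.5]: (7.72+5.84)/2 × 1.5 = 10.17
  [3.5→4.5]: (5.84+4.67)/2 × 1 = 5.255
  Sum = 23.145 mcg/mL·h
oral capsule tail: 4.67/0.232 = 20.129; AUC_ev,0→∞ = 23.145 + 20.129 = 43.274 mcg/mL·h
F = (AUC_ev/D_ev)/(AUC_iv/D_iv) = (43.274/200)/(27.055/100) = 0.21637/0.27055 = 0.7997

F = 0.800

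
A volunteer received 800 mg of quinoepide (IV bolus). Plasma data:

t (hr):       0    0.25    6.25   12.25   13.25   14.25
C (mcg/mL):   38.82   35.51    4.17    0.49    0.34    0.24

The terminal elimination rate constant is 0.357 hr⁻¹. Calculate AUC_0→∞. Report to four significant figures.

AUC = 143.7 mcg/mL·hr

Trapezoidal AUC_0→14.25:
  [0→0.25]: (38.82+35.51)/2 × 0.25 = 9.29125
  [0.25→6.25]: (35.51+4.17)/2 × 6 = 119.04
  [6.25→12.25]: (4.17+0.49)/2 × 6 = 13.98
  [12.25→13.25]: (0.49+0.34)/2 × 1 = 0.415
  [13.25→14.25]: (0.34+0.24)/2 × 1 = 0.29
  Sum = 143.01625 mcg/mL·hr
Extrapolated tail: C_last / k_e = 0.24 / 0.357 = 0.672
AUC_0→∞ = 143.01625 + 0.672 = 143.68825 mcg/mL·hr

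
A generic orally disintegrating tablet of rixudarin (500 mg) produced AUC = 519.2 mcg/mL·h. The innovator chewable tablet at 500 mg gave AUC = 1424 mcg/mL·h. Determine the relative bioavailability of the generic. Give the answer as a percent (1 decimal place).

F_rel = 36.5%

F_rel = (AUC_test/D_test) / (AUC_ref/D_ref)
      = (519.2/500) / (1424/500)
      = 1.0384 / 2.848 = 0.3646 = 36.46%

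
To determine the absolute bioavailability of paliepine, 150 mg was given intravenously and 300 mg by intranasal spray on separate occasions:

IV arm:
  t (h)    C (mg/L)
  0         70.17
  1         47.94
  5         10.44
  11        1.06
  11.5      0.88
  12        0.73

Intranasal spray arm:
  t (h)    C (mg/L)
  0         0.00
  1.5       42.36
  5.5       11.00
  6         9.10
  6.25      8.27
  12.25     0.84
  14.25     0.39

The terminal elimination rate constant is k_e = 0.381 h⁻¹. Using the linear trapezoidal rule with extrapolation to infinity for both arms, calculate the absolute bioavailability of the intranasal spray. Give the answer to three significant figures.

Trapezoidal AUC_0→12 (IV):
  [0→1]: (70.17+47.94)/2 × 1 = 59.055
  [1→5]: (47.94+10.44)/2 × 4 = 116.76
  [5→11]: (10.44+1.06)/2 × 6 = 34.5
  [11→11.5]: (1.06+0.88)/2 × 0.5 = 0.485
  [11.5→12]: (0.88+0.73)/2 × 0.5 = 0.4025
  Sum = 211.2025 mg/L·h
IV tail: 0.73/0.381 = 1.916; AUC_iv,0→∞ = 211.2025 + 1.916 = 213.1185 mg/L·h
Trapezoidal AUC_0→14.25 (intranasal spray):
  [0→1.5]: (0.00+42.36)/2 × 1.5 = 31.77
  [1.5→5.5]: (42.36+11.00)/2 × 4 = 106.72
  [5.5→6]: (11.00+9.10)/2 × 0.5 = 5.025
  [6→6.25]: (9.10+8.27)/2 × 0.25 = 2.17125
  [6.25→12.25]: (8.27+0.84)/2 × 6 = 27.33
  [12.25→14.25]: (0.84+0.39)/2 × 2 = 1.23
  Sum = 174.24625 mg/L·h
intranasal spray tail: 0.39/0.381 = 1.024; AUC_ev,0→∞ = 174.24625 + 1.024 = 175.27025 mg/L·h
F = (AUC_ev/D_ev)/(AUC_iv/D_iv) = (175.27025/300)/(213.1185/150) = 0.584234/1.42079 = 0.4112

F = 0.411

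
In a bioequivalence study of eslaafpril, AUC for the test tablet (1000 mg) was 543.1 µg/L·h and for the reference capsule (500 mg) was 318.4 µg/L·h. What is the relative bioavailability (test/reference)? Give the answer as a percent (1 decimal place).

F_rel = 85.3%

F_rel = (AUC_test/D_test) / (AUC_ref/D_ref)
      = (543.1/1000) / (318.4/500)
      = 0.5431 / 0.6368 = 0.8529 = 85.29%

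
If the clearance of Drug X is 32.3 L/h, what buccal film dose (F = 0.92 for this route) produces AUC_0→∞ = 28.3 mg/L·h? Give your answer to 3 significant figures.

Dose = 994 mg

Dose = CL × AUC_0→∞ / F
     = 32.3 × 28.3 / 0.92 = 993.576 mg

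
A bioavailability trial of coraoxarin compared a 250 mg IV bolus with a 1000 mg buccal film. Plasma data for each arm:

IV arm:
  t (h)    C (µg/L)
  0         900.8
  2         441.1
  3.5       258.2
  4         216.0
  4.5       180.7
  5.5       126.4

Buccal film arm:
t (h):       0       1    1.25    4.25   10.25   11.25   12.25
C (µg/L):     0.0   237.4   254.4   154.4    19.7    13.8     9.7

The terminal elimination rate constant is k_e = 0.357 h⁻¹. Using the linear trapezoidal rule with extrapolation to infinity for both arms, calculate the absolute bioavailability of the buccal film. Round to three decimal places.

Trapezoidal AUC_0→5.5 (IV):
  [0→2]: (900.8+441.1)/2 × 2 = 1341.9
  [2→3.5]: (441.1+258.2)/2 × 1.5 = 524.475
  [3.5→4]: (258.2+216.0)/2 × 0.5 = 118.55
  [4→4.5]: (216.0+180.7)/2 × 0.5 = 99.175
  [4.5→5.5]: (180.7+126.4)/2 × 1 = 153.55
  Sum = 2237.65 µg/L·h
IV tail: 126.4/0.357 = 354.062; AUC_iv,0→∞ = 2237.65 + 354.062 = 2591.712 µg/L·h
Trapezoidal AUC_0→12.25 (buccal film):
  [0→1]: (0.0+237.4)/2 × 1 = 118.7
  [1→1.25]: (237.4+254.4)/2 × 0.25 = 61.475
  [1.25→4.25]: (254.4+154.4)/2 × 3 = 613.2
  [4.25→10.25]: (154.4+19.7)/2 × 6 = 522.3
  [10.25→11.25]: (19.7+13.8)/2 × 1 = 16.75
  [11.25→12.25]: (13.8+9.7)/2 × 1 = 11.75
  Sum = 1344.175 µg/L·h
buccal film tail: 9.7/0.357 = 27.171; AUC_ev,0→∞ = 1344.175 + 27.171 = 1371.346 µg/L·h
F = (AUC_ev/D_ev)/(AUC_iv/D_iv) = (1371.346/1000)/(2591.712/250) = 1.371346/10.366848 = 0.1323

F = 0.132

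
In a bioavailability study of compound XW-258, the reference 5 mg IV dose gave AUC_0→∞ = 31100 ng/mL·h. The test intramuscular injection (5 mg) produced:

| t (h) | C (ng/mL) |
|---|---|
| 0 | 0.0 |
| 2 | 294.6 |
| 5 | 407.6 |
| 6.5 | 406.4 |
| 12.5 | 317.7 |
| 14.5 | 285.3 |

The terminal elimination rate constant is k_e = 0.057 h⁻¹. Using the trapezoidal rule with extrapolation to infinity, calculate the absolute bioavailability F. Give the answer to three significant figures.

Trapezoidal AUC_0→14.5 (intramuscular injection):
  [0→2]: (0.0+294.6)/2 × 2 = 294.6
  [2→5]: (294.6+407.6)/2 × 3 = 1053.3
  [5→6.5]: (407.6+406.4)/2 × 1.5 = 610.5
  [6.5→12.5]: (406.4+317.7)/2 × 6 = 2172.3
  [12.5→14.5]: (317.7+285.3)/2 × 2 = 603.0
  Sum = 4733.7 ng/mL·h
Tail: C_last/k_e = 285.3/0.057 = 5005.263
AUC_0→∞ (intramuscular injection) = 4733.7 + 5005.263 = 9738.963 ng/mL·h
F = (AUC_ev/D_ev)/(AUC_iv/D_iv) = (9738.963/5)/(31100/5) = 1947.7926/6220 = 0.3131

F = 0.313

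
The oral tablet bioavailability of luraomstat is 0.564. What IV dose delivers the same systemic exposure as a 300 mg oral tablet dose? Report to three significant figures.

Systemic exposure from an extravascular dose = F × D_ev, so the equivalent IV dose is F × D_ev.
D_iv = F × D_ev = 0.564 × 300 = 169.2 mg

D_iv = 169 mg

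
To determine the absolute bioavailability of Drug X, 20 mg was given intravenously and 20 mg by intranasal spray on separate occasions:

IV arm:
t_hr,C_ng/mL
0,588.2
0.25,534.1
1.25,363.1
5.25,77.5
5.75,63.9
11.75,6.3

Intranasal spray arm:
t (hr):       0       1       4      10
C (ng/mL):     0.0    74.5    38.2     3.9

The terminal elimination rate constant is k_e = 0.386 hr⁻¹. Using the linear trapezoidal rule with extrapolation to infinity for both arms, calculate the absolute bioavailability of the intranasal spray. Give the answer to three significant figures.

F = 0.198

Trapezoidal AUC_0→11.75 (IV):
  [0→0.25]: (588.2+534.1)/2 × 0.25 = 140.2875
  [0.25→1.25]: (534.1+363.1)/2 × 1 = 448.6
  [1.25→5.25]: (363.1+77.5)/2 × 4 = 881.2
  [5.25→5.75]: (77.5+63.9)/2 × 0.5 = 35.35
  [5.75→11.75]: (63.9+6.3)/2 × 6 = 210.6
  Sum = 1716.0375 ng/mL·hr
IV tail: 6.3/0.386 = 16.321; AUC_iv,0→∞ = 1716.0375 + 16.321 = 1732.3585 ng/mL·hr
Trapezoidal AUC_0→10 (intranasal spray):
  [0→1]: (0.0+74.5)/2 × 1 = 37.25
  [1→4]: (74.5+38.2)/2 × 3 = 169.05
  [4→10]: (38.2+3.9)/2 × 6 = 126.3
  Sum = 332.6 ng/mL·hr
intranasal spray tail: 3.9/0.386 = 10.104; AUC_ev,0→∞ = 332.6 + 10.104 = 342.704 ng/mL·hr
F = (AUC_ev/D_ev)/(AUC_iv/D_iv) = (342.704/20)/(1732.3585/20) = 17.1352/86.617925 = 0.1978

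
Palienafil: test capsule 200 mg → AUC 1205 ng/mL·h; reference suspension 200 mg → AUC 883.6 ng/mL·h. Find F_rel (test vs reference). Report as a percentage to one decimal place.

F_rel = 136.4%

F_rel = (AUC_test/D_test) / (AUC_ref/D_ref)
      = (1205/200) / (883.6/200)
      = 6.025 / 4.418 = 1.3637 = 136.37%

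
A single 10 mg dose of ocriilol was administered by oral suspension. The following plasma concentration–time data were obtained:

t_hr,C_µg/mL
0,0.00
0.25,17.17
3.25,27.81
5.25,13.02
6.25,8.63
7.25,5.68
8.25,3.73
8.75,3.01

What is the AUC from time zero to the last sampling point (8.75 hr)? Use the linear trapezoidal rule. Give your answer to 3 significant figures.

Trapezoidal AUC_0→8.75:
  [0→0.25]: (0.00+17.17)/2 × 0.25 = 2.14625
  [0.25→3.25]: (17.17+27.81)/2 × 3 = 67.47
  [3.25→5.25]: (27.81+13.02)/2 × 2 = 40.83
  [5.25→6.25]: (13.02+8.63)/2 × 1 = 10.825
  [6.25→7.25]: (8.63+5.68)/2 × 1 = 7.155
  [7.25→8.25]: (5.68+3.73)/2 × 1 = 4.705
  [8.25→8.75]: (3.73+3.01)/2 × 0.5 = 1.685
  Sum = 134.81625 µg/mL·hr

AUC = 135 µg/mL·hr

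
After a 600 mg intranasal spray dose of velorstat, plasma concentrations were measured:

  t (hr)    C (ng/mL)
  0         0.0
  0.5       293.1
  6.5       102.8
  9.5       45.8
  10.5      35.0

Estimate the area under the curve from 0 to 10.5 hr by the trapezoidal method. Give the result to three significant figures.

AUC = 1520 ng/mL·hr

Trapezoidal AUC_0→10.5:
  [0→0.5]: (0.0+293.1)/2 × 0.5 = 73.275
  [0.5→6.5]: (293.1+102.8)/2 × 6 = 1187.7
  [6.5→9.5]: (102.8+45.8)/2 × 3 = 222.9
  [9.5→10.5]: (45.8+35.0)/2 × 1 = 40.4
  Sum = 1524.275 ng/mL·hr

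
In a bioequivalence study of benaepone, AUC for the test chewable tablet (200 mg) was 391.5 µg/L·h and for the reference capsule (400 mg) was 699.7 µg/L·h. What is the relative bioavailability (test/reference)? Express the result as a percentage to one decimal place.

F_rel = (AUC_test/D_test) / (AUC_ref/D_ref)
      = (391.5/200) / (699.7/400)
      = 1.9575 / 1.74925 = 1.1191 = 111.91%

F_rel = 111.9%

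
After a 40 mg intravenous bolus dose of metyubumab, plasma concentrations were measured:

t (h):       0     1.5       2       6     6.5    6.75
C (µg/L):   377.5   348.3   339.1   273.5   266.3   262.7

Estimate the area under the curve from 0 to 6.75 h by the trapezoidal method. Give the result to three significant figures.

AUC = 2140 µg/L·h

Trapezoidal AUC_0→6.75:
  [0→1.5]: (377.5+348.3)/2 × 1.5 = 544.35
  [1.5→2]: (348.3+339.1)/2 × 0.5 = 171.85
  [2→6]: (339.1+273.5)/2 × 4 = 1225.2
  [6→6.5]: (273.5+266.3)/2 × 0.5 = 134.95
  [6.5→6.75]: (266.3+262.7)/2 × 0.25 = 66.125
  Sum = 2142.475 µg/L·h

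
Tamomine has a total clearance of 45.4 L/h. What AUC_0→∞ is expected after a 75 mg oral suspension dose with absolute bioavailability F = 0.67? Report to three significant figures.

AUC_0→∞ = F × Dose / CL
        = 0.67 × 75 / 45.4 = 1.10683 mg/L·h

AUC = 1.11 mg/L·h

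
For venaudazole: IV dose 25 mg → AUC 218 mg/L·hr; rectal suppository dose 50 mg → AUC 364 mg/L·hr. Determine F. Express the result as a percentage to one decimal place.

F = 83.5%

F = (AUC_ev / D_ev) / (AUC_iv / D_iv)
  = (364/50) / (218/25)
  = 7.28 / 8.72 = 0.8349
  = 83.49%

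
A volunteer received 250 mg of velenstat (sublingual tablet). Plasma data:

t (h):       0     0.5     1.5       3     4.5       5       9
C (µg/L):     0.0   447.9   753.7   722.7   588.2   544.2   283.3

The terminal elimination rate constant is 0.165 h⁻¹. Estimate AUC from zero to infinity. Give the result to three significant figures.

AUC = 6460 µg/L·h

Trapezoidal AUC_0→9:
  [0→0.5]: (0.0+447.9)/2 × 0.5 = 111.975
  [0.5→1.5]: (447.9+753.7)/2 × 1 = 600.8
  [1.5→3]: (753.7+722.7)/2 × 1.5 = 1107.3
  [3→4.5]: (722.7+588.2)/2 × 1.5 = 983.175
  [4.5→5]: (588.2+544.2)/2 × 0.5 = 283.1
  [5→9]: (544.2+283.3)/2 × 4 = 1655.0
  Sum = 4741.35 µg/L·h
Extrapolated tail: C_last / k_e = 283.3 / 0.165 = 1716.970
AUC_0→∞ = 4741.35 + 1716.970 = 6458.32 µg/L·h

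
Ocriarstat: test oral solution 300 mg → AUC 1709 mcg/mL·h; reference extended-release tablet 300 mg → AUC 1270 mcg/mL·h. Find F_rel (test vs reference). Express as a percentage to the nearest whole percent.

F_rel = (AUC_test/D_test) / (AUC_ref/D_ref)
      = (1709/300) / (1270/300)
      = 5.69667 / 4.23333 = 1.3457 = 134.57%

F_rel = 135%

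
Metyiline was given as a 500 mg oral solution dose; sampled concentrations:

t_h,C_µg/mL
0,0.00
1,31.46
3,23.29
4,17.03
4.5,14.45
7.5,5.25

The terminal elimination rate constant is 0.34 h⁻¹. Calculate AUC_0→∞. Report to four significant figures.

Trapezoidal AUC_0→7.5:
  [0→1]: (0.00+31.46)/2 × 1 = 15.73
  [1→3]: (31.46+23.29)/2 × 2 = 54.75
  [3→4]: (23.29+17.03)/2 × 1 = 20.16
  [4→4.5]: (17.03+14.45)/2 × 0.5 = 7.87
  [4.5→7.5]: (14.45+5.25)/2 × 3 = 29.55
  Sum = 128.06 µg/mL·h
Extrapolated tail: C_last / k_e = 5.25 / 0.34 = 15.441
AUC_0→∞ = 128.06 + 15.441 = 143.501 µg/mL·h

AUC = 143.5 µg/mL·h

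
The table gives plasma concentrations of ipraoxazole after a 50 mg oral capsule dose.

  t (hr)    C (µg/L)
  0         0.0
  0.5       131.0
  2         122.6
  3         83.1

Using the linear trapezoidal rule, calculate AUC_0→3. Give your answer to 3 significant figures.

Trapezoidal AUC_0→3:
  [0→0.5]: (0.0+131.0)/2 × 0.5 = 32.75
  [0.5→2]: (131.0+122.6)/2 × 1.5 = 190.2
  [2→3]: (122.6+83.1)/2 × 1 = 102.85
  Sum = 325.8 µg/L·hr

AUC = 326 µg/L·hr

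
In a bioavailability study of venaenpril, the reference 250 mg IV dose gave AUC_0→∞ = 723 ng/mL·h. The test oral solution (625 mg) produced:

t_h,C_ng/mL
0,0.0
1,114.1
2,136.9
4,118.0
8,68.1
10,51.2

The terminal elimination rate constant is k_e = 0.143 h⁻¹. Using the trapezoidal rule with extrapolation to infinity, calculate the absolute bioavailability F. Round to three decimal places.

F = 0.712

Trapezoidal AUC_0→10 (oral solution):
  [0→1]: (0.0+114.1)/2 × 1 = 57.05
  [1→2]: (114.1+136.9)/2 × 1 = 125.5
  [2→4]: (136.9+118.0)/2 × 2 = 254.9
  [4→8]: (118.0+68.1)/2 × 4 = 372.2
  [8→10]: (68.1+51.2)/2 × 2 = 119.3
  Sum = 928.95 ng/mL·h
Tail: C_last/k_e = 51.2/0.143 = 358.042
AUC_0→∞ (oral solution) = 928.95 + 358.042 = 1286.992 ng/mL·h
F = (AUC_ev/D_ev)/(AUC_iv/D_iv) = (1286.992/625)/(723/250) = 2.0591872/2.892 = 0.7120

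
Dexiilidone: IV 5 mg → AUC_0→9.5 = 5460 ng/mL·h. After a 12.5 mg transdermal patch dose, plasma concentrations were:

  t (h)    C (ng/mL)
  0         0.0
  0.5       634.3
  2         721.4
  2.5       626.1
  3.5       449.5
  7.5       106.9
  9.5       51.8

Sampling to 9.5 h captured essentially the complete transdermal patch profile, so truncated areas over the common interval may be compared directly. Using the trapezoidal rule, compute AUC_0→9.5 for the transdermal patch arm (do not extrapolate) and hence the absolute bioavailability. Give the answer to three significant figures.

F = 0.243

Trapezoidal AUC_0→9.5 (transdermal patch):
  [0→0.5]: (0.0+634.3)/2 × 0.5 = 158.575
  [0.5→2]: (634.3+721.4)/2 × 1.5 = 1016.775
  [2→2.5]: (721.4+626.1)/2 × 0.5 = 336.875
  [2.5→3.5]: (626.1+449.5)/2 × 1 = 537.8
  [3.5→7.5]: (449.5+106.9)/2 × 4 = 1112.8
  [7.5→9.5]: (106.9+51.8)/2 × 2 = 158.7
  Sum = 3321.525 ng/mL·h
F = (AUC_ev/D_ev)/(AUC_iv/D_iv) = (3321.525/12.5)/(5460/5) = 265.722/1092 = 0.2433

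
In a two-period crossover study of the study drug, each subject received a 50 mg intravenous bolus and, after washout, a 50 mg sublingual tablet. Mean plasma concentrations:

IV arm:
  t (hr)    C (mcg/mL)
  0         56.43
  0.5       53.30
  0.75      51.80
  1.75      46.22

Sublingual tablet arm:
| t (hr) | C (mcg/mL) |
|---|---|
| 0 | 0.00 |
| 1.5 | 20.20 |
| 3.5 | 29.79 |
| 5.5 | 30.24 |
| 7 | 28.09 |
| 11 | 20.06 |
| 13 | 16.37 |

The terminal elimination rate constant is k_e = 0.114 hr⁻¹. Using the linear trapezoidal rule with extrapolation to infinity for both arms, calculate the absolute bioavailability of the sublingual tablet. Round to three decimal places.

Trapezoidal AUC_0→1.75 (IV):
  [0→0.5]: (56.43+53.30)/2 × 0.5 = 27.4325
  [0.5→0.75]: (53.30+51.80)/2 × 0.25 = 13.1375
  [0.75→1.75]: (51.80+46.22)/2 × 1 = 49.01
  Sum = 89.58 mcg/mL·hr
IV tail: 46.22/0.114 = 405.439; AUC_iv,0→∞ = 89.58 + 405.439 = 495.019 mcg/mL·hr
Trapezoidal AUC_0→13 (sublingual tablet):
  [0→1.5]: (0.00+20.20)/2 × 1.5 = 15.15
  [1.5→3.5]: (20.20+29.79)/2 × 2 = 49.99
  [3.5→5.5]: (29.79+30.24)/2 × 2 = 60.03
  [5.5→7]: (30.24+28.09)/2 × 1.5 = 43.7475
  [7→11]: (28.09+20.06)/2 × 4 = 96.3
  [11→13]: (20.06+16.37)/2 × 2 = 36.43
  Sum = 301.6475 mcg/mL·hr
sublingual tablet tail: 16.37/0.114 = 143.596; AUC_ev,0→∞ = 301.6475 + 143.596 = 445.2435 mcg/mL·hr
F = (AUC_ev/D_ev)/(AUC_iv/D_iv) = (445.2435/50)/(495.019/50) = 8.90487/9.90038 = 0.8994

F = 0.899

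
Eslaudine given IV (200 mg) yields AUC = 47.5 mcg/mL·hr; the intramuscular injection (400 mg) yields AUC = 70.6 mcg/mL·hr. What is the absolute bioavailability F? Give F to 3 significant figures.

F = 0.743

F = (AUC_ev / D_ev) / (AUC_iv / D_iv)
  = (70.6/400) / (47.5/200)
  = 0.1765 / 0.2375 = 0.7432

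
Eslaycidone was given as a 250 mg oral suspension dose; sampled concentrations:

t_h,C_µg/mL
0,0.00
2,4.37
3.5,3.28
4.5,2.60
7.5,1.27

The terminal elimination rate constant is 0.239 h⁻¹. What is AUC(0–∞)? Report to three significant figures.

AUC = 24.2 µg/mL·h

Trapezoidal AUC_0→7.5:
  [0→2]: (0.00+4.37)/2 × 2 = 4.37
  [2→3.5]: (4.37+3.28)/2 × 1.5 = 5.7375
  [3.5→4.5]: (3.28+2.60)/2 × 1 = 2.94
  [4.5→7.5]: (2.60+1.27)/2 × 3 = 5.805
  Sum = 18.8525 µg/mL·h
Extrapolated tail: C_last / k_e = 1.27 / 0.239 = 5.314
AUC_0→∞ = 18.8525 + 5.314 = 24.1665 µg/mL·h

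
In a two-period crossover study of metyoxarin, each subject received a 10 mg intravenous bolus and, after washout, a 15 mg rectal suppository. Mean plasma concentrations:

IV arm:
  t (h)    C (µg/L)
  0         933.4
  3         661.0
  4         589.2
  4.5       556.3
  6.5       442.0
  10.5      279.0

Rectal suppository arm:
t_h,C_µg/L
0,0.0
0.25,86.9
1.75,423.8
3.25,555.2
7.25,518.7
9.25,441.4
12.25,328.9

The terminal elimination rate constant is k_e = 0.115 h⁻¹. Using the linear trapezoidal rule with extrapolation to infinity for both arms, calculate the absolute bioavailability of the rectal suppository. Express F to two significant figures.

Trapezoidal AUC_0→10.5 (IV):
  [0→3]: (933.4+661.0)/2 × 3 = 2391.6
  [3→4]: (661.0+589.2)/2 × 1 = 625.1
  [4→4.5]: (589.2+556.3)/2 × 0.5 = 286.375
  [4.5→6.5]: (556.3+442.0)/2 × 2 = 998.3
  [6.5→10.5]: (442.0+279.0)/2 × 4 = 1442.0
  Sum = 5743.375 µg/L·h
IV tail: 279.0/0.115 = 2426.087; AUC_iv,0→∞ = 5743.375 + 2426.087 = 8169.462 µg/L·h
Trapezoidal AUC_0→12.25 (rectal suppository):
  [0→0.25]: (0.0+86.9)/2 × 0.25 = 10.8625
  [0.25→1.75]: (86.9+423.8)/2 × 1.5 = 383.025
  [1.75→3.25]: (423.8+555.2)/2 × 1.5 = 734.25
  [3.25→7.25]: (555.2+518.7)/2 × 4 = 2147.8
  [7.25→9.25]: (518.7+441.4)/2 × 2 = 960.1
  [9.25→12.25]: (441.4+328.9)/2 × 3 = 1155.45
  Sum = 5391.4875 µg/L·h
rectal suppository tail: 328.9/0.115 = 2860.000; AUC_ev,0→∞ = 5391.4875 + 2860.000 = 8251.4875 µg/L·h
F = (AUC_ev/D_ev)/(AUC_iv/D_iv) = (8251.4875/15)/(8169.462/10) = 550.099/816.9462 = 0.6734

F = 0.67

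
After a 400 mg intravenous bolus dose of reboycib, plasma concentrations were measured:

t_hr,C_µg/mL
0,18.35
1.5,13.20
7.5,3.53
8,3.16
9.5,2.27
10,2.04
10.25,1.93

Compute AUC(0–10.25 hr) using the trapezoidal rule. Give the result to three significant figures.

AUC = 81.2 µg/mL·hr

Trapezoidal AUC_0→10.25:
  [0→1.5]: (18.35+13.20)/2 × 1.5 = 23.6625
  [1.5→7.5]: (13.20+3.53)/2 × 6 = 50.19
  [7.5→8]: (3.53+3.16)/2 × 0.5 = 1.6725
  [8→9.5]: (3.16+2.27)/2 × 1.5 = 4.0725
  [9.5→10]: (2.27+2.04)/2 × 0.5 = 1.0775
  [10→10.25]: (2.04+1.93)/2 × 0.25 = 0.49625
  Sum = 81.17125 µg/mL·hr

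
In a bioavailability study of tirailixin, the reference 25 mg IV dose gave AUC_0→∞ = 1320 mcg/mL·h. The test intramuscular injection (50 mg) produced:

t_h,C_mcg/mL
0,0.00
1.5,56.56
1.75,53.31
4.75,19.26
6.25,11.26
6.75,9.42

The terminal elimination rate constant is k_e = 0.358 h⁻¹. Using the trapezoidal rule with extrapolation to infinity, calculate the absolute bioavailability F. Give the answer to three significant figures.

F = 0.0831

Trapezoidal AUC_0→6.75 (intramuscular injection):
  [0→1.5]: (0.00+56.56)/2 × 1.5 = 42.42
  [1.5→1.75]: (56.56+53.31)/2 × 0.25 = 13.73375
  [1.75→4.75]: (53.31+19.26)/2 × 3 = 108.855
  [4.75→6.25]: (19.26+11.26)/2 × 1.5 = 22.89
  [6.25→6.75]: (11.26+9.42)/2 × 0.5 = 5.17
  Sum = 193.06875 mcg/mL·h
Tail: C_last/k_e = 9.42/0.358 = 26.313
AUC_0→∞ (intramuscular injection) = 193.06875 + 26.313 = 219.38175 mcg/mL·h
F = (AUC_ev/D_ev)/(AUC_iv/D_iv) = (219.38175/50)/(1320/25) = 4.387635/52.8 = 0.0831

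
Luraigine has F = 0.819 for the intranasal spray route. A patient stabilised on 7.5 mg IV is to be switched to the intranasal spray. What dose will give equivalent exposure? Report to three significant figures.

D_intranasal = 9.16 mg

For equal systemic exposure: F × D_ev = D_iv
D_ev = D_iv / F = 7.5 / 0.819 = 9.15751 mg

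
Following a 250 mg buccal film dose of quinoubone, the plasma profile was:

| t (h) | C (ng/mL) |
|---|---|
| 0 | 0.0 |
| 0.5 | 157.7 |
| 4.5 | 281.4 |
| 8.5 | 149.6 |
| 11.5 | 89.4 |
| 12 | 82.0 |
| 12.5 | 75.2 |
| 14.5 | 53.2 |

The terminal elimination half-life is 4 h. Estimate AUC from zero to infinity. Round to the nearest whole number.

Trapezoidal AUC_0→14.5:
  [0→0.5]: (0.0+157.7)/2 × 0.5 = 39.425
  [0.5→4.5]: (157.7+281.4)/2 × 4 = 878.2
  [4.5→8.5]: (281.4+149.6)/2 × 4 = 862.0
  [8.5→11.5]: (149.6+89.4)/2 × 3 = 358.5
  [11.5→12]: (89.4+82.0)/2 × 0.5 = 42.85
  [12→12.5]: (82.0+75.2)/2 × 0.5 = 39.3
  [12.5→14.5]: (75.2+53.2)/2 × 2 = 128.4
  Sum = 2348.675 ng/mL·h
k_e = ln2 / t½ = 0.693147 / 4 = 0.1733 h^-1
Extrapolated tail: C_last / k_e = 53.2 / 0.1733 = 306.982
AUC_0→∞ = 2348.675 + 306.982 = 2655.657 ng/mL·h

AUC = 2656 ng/mL·h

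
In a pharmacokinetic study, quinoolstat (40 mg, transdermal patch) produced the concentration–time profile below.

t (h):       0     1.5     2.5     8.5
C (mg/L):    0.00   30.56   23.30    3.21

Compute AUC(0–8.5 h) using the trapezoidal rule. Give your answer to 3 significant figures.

AUC = 129 mg/L·h

Trapezoidal AUC_0→8.5:
  [0→1.5]: (0.00+30.56)/2 × 1.5 = 22.92
  [1.5→2.5]: (30.56+23.30)/2 × 1 = 26.93
  [2.5→8.5]: (23.30+3.21)/2 × 6 = 79.53
  Sum = 129.38 mg/L·h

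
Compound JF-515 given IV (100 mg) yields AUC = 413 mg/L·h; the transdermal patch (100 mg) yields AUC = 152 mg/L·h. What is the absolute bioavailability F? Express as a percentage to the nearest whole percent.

F = (AUC_ev / D_ev) / (AUC_iv / D_iv)
  = (152/100) / (413/100)
  = 1.52 / 4.13 = 0.3680
  = 36.80%

F = 37%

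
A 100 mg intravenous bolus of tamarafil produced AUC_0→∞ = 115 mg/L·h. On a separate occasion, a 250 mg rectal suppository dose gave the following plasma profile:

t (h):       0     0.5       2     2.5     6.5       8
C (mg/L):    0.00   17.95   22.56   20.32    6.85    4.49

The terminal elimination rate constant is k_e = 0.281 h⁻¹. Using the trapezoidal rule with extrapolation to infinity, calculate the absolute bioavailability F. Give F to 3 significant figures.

F = 0.433

Trapezoidal AUC_0→8 (rectal suppository):
  [0→0.5]: (0.00+17.95)/2 × 0.5 = 4.4875
  [0.5→2]: (17.95+22.56)/2 × 1.5 = 30.3825
  [2→2.5]: (22.56+20.32)/2 × 0.5 = 10.72
  [2.5→6.5]: (20.32+6.85)/2 × 4 = 54.34
  [6.5→8]: (6.85+4.49)/2 × 1.5 = 8.505
  Sum = 108.435 mg/L·h
Tail: C_last/k_e = 4.49/0.281 = 15.979
AUC_0→∞ (rectal suppository) = 108.435 + 15.979 = 124.414 mg/L·h
F = (AUC_ev/D_ev)/(AUC_iv/D_iv) = (124.414/250)/(115/100) = 0.497656/1.15 = 0.4327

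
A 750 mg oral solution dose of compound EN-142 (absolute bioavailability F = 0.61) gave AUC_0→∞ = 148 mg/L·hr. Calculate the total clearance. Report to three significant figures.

CL = 3.09 L/hr

CL = F × Dose / AUC_0→∞
   = 0.61 × 750 / 148 = 3.09122 L/hr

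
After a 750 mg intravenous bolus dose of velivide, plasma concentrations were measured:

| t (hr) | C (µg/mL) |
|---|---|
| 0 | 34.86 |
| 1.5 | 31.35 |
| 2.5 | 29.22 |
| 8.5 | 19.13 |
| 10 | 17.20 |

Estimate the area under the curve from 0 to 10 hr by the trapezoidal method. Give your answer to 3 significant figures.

Trapezoidal AUC_0→10:
  [0→1.5]: (34.86+31.35)/2 × 1.5 = 49.6575
  [1.5→2.5]: (31.35+29.22)/2 × 1 = 30.285
  [2.5→8.5]: (29.22+19.13)/2 × 6 = 145.05
  [8.5→10]: (19.13+17.20)/2 × 1.5 = 27.2475
  Sum = 252.24 µg/mL·hr

AUC = 252 µg/mL·hr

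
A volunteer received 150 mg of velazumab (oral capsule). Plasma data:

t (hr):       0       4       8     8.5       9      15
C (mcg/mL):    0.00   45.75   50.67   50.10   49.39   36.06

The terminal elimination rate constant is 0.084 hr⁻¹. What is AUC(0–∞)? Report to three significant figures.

AUC = 1020 mcg/mL·hr

Trapezoidal AUC_0→15:
  [0→4]: (0.00+45.75)/2 × 4 = 91.5
  [4→8]: (45.75+50.67)/2 × 4 = 192.84
  [8→8.5]: (50.67+50.10)/2 × 0.5 = 25.1925
  [8.5→9]: (50.10+49.39)/2 × 0.5 = 24.8725
  [9→15]: (49.39+36.06)/2 × 6 = 256.35
  Sum = 590.755 mcg/mL·hr
Extrapolated tail: C_last / k_e = 36.06 / 0.084 = 429.286
AUC_0→∞ = 590.755 + 429.286 = 1020.041 mcg/mL·hr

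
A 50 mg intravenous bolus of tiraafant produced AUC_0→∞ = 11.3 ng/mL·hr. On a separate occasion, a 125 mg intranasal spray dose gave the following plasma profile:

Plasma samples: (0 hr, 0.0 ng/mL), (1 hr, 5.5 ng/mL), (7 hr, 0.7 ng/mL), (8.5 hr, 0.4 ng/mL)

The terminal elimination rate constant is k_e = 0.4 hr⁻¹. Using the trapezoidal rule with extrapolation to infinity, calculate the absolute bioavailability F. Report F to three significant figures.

F = 0.820

Trapezoidal AUC_0→8.5 (intranasal spray):
  [0→1]: (0.0+5.5)/2 × 1 = 2.75
  [1→7]: (5.5+0.7)/2 × 6 = 18.6
  [7→8.5]: (0.7+0.4)/2 × 1.5 = 0.825
  Sum = 22.175 ng/mL·hr
Tail: C_last/k_e = 0.4/0.4 = 1.000
AUC_0→∞ (intranasal spray) = 22.175 + 1.000 = 23.175 ng/mL·hr
F = (AUC_ev/D_ev)/(AUC_iv/D_iv) = (23.175/125)/(11.3/50) = 0.1854/0.226 = 0.8204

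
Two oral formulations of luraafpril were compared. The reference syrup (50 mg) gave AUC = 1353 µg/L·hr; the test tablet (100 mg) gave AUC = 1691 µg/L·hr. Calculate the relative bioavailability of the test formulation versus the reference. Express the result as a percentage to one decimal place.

F_rel = 62.5%

F_rel = (AUC_test/D_test) / (AUC_ref/D_ref)
      = (1691/100) / (1353/50)
      = 16.91 / 27.06 = 0.6249 = 62.49%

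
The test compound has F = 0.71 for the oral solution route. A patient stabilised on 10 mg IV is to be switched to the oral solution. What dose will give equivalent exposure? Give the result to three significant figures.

D_oral = 14.1 mg

For equal systemic exposure: F × D_ev = D_iv
D_ev = D_iv / F = 10 / 0.71 = 14.0845 mg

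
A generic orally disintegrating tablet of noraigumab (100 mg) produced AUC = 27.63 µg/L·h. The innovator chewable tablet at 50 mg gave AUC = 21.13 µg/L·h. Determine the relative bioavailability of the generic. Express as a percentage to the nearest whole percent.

F_rel = 65%

F_rel = (AUC_test/D_test) / (AUC_ref/D_ref)
      = (27.63/100) / (21.13/50)
      = 0.2763 / 0.4226 = 0.6538 = 65.38%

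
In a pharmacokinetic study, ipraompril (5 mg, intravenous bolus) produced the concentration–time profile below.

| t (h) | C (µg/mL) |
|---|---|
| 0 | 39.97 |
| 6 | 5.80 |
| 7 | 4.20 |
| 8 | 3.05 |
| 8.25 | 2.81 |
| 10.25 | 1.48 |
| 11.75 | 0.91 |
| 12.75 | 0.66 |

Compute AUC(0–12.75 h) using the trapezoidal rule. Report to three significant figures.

Trapezoidal AUC_0→12.75:
  [0→6]: (39.97+5.80)/2 × 6 = 137.31
  [6→7]: (5.80+4.20)/2 × 1 = 5.0
  [7→8]: (4.20+3.05)/2 × 1 = 3.625
  [8→8.25]: (3.05+2.81)/2 × 0.25 = 0.7325
  [8.25→10.25]: (2.81+1.48)/2 × 2 = 4.29
  [10.25→11.75]: (1.48+0.91)/2 × 1.5 = 1.7925
  [11.75→12.75]: (0.91+0.66)/2 × 1 = 0.785
  Sum = 153.535 µg/mL·h

AUC = 154 µg/mL·h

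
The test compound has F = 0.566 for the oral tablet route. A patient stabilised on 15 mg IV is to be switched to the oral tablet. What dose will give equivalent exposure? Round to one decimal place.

For equal systemic exposure: F × D_ev = D_iv
D_ev = D_iv / F = 15 / 0.566 = 26.5018 mg

D_oral = 26.5 mg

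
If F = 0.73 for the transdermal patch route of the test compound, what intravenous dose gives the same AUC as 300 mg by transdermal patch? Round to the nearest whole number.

Systemic exposure from an extravascular dose = F × D_ev, so the equivalent IV dose is F × D_ev.
D_iv = F × D_ev = 0.73 × 300 = 219 mg

D_iv = 219 mg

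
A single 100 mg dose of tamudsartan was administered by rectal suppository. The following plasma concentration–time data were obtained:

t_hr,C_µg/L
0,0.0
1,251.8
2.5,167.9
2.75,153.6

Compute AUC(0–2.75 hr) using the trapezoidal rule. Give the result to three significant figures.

AUC = 481 µg/L·hr

Trapezoidal AUC_0→2.75:
  [0→1]: (0.0+251.8)/2 × 1 = 125.9
  [1→2.5]: (251.8+167.9)/2 × 1.5 = 314.775
  [2.5→2.75]: (167.9+153.6)/2 × 0.25 = 40.1875
  Sum = 480.8625 µg/L·hr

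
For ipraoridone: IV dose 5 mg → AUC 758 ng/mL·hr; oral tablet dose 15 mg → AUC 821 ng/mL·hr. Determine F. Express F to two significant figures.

F = 0.36

F = (AUC_ev / D_ev) / (AUC_iv / D_iv)
  = (821/15) / (758/5)
  = 54.7333 / 151.6 = 0.3610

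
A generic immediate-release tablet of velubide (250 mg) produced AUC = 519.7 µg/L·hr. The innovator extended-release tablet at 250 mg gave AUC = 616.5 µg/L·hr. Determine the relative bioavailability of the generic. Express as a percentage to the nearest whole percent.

F_rel = (AUC_test/D_test) / (AUC_ref/D_ref)
      = (519.7/250) / (616.5/250)
      = 2.0788 / 2.466 = 0.8430 = 84.30%

F_rel = 84%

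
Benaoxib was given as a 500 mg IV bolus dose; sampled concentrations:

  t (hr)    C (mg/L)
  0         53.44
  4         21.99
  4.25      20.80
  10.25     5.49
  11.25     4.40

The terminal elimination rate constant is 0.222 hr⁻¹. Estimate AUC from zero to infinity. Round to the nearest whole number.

Trapezoidal AUC_0→11.25:
  [0→4]: (53.44+21.99)/2 × 4 = 150.86
  [4→4.25]: (21.99+20.80)/2 × 0.25 = 5.34875
  [4.25→10.25]: (20.80+5.49)/2 × 6 = 78.87
  [10.25→11.25]: (5.49+4.40)/2 × 1 = 4.945
  Sum = 240.02375 mg/L·hr
Extrapolated tail: C_last / k_e = 4.40 / 0.222 = 19.820
AUC_0→∞ = 240.02375 + 19.820 = 259.84375 mg/L·hr

AUC = 260 mg/L·hr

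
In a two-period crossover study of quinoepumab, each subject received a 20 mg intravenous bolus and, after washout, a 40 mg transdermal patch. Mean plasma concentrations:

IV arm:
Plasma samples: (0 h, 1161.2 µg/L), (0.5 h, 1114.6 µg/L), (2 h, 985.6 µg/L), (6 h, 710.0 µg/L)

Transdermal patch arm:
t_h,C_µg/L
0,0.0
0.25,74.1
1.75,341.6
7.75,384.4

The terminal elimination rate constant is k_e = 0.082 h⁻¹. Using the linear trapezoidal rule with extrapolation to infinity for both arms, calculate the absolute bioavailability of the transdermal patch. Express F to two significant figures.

Trapezoidal AUC_0→6 (IV):
  [0→0.5]: (1161.2+1114.6)/2 × 0.5 = 568.95
  [0.5→2]: (1114.6+985.6)/2 × 1.5 = 1575.15
  [2→6]: (985.6+710.0)/2 × 4 = 3391.2
  Sum = 5535.3 µg/L·h
IV tail: 710.0/0.082 = 8658.537; AUC_iv,0→∞ = 5535.3 + 8658.537 = 14193.837 µg/L·h
Trapezoidal AUC_0→7.75 (transdermal patch):
  [0→0.25]: (0.0+74.1)/2 × 0.25 = 9.2625
  [0.25→1.75]: (74.1+341.6)/2 × 1.5 = 311.775
  [1.75→7.75]: (341.6+384.4)/2 × 6 = 2178.0
  Sum = 2499.0375 µg/L·h
transdermal patch tail: 384.4/0.082 = 4687.805; AUC_ev,0→∞ = 2499.0375 + 4687.805 = 7186.8425 µg/L·h
F = (AUC_ev/D_ev)/(AUC_iv/D_iv) = (7186.8425/40)/(14193.837/20) = 179.671/709.69185 = 0.2532

F = 0.25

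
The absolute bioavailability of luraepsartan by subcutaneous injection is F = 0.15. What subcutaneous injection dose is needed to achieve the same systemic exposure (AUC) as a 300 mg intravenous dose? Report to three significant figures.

For equal systemic exposure: F × D_ev = D_iv
D_ev = D_iv / F = 300 / 0.15 = 2000 mg

D_subcutaneous = 2000 mg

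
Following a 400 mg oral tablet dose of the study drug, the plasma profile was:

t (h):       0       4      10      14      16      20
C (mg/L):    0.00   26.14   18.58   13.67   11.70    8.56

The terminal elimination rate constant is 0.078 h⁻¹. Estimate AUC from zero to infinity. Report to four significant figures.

AUC = 426.6 mg/L·h

Trapezoidal AUC_0→20:
  [0→4]: (0.00+26.14)/2 × 4 = 52.28
  [4→10]: (26.14+18.58)/2 × 6 = 134.16
  [10→14]: (18.58+13.67)/2 × 4 = 64.5
  [14→16]: (13.67+11.70)/2 × 2 = 25.37
  [16→20]: (11.70+8.56)/2 × 4 = 40.52
  Sum = 316.83 mg/L·h
Extrapolated tail: C_last / k_e = 8.56 / 0.078 = 109.744
AUC_0→∞ = 316.83 + 109.744 = 426.574 mg/L·h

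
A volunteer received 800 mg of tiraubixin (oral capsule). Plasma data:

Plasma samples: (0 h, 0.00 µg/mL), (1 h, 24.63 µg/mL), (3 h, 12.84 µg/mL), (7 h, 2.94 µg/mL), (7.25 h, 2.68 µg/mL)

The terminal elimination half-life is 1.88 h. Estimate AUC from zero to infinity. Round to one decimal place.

Trapezoidal AUC_0→7.25:
  [0→1]: (0.00+24.63)/2 × 1 = 12.315
  [1→3]: (24.63+12.84)/2 × 2 = 37.47
  [3→7]: (12.84+2.94)/2 × 4 = 31.56
  [7→7.25]: (2.94+2.68)/2 × 0.25 = 0.7025
  Sum = 82.0475 µg/mL·h
k_e = ln2 / t½ = 0.693147 / 1.88 = 0.3687 h^-1
Extrapolated tail: C_last / k_e = 2.68 / 0.3687 = 7.269
AUC_0→∞ = 82.0475 + 7.269 = 89.3165 µg/mL·h

AUC = 89.3 µg/mL·h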